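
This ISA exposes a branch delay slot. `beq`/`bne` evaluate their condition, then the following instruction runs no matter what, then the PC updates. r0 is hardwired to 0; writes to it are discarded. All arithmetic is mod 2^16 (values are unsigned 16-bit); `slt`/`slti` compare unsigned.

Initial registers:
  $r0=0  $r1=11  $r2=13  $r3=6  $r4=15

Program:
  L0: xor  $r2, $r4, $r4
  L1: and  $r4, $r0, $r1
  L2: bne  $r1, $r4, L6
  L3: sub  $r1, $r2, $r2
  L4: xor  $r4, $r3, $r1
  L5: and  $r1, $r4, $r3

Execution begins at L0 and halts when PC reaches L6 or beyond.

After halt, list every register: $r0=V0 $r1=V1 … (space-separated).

#0 xor  $r2, $r4, $r4 ; 0/11/0/6/15
#1 and  $r4, $r0, $r1 ; 0/11/0/6/0
#2 bne  $r1, $r4, L6 ; 0/11/0/6/0 ; →target
#3 sub  $r1, $r2, $r2 ; 0/0/0/6/0

$r0=0 $r1=0 $r2=0 $r3=6 $r4=0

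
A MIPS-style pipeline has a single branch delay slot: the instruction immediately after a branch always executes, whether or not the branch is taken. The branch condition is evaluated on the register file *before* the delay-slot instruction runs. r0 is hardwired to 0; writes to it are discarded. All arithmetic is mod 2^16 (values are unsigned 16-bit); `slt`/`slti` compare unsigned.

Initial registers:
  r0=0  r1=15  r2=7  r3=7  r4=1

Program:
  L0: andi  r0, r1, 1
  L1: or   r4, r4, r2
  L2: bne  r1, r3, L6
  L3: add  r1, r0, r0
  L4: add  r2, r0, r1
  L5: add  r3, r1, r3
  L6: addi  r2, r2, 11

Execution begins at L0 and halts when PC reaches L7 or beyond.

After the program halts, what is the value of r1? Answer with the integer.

#0 andi  r0, r1, 1 ; 0/15/7/7/1
#1 or   r4, r4, r2 ; 0/15/7/7/7
#2 bne  r1, r3, L6 ; 0/15/7/7/7 ; →target
#3 add  r1, r0, r0 ; 0/0/7/7/7
#6 addi  r2, r2, 11 ; 0/0/18/7/7

0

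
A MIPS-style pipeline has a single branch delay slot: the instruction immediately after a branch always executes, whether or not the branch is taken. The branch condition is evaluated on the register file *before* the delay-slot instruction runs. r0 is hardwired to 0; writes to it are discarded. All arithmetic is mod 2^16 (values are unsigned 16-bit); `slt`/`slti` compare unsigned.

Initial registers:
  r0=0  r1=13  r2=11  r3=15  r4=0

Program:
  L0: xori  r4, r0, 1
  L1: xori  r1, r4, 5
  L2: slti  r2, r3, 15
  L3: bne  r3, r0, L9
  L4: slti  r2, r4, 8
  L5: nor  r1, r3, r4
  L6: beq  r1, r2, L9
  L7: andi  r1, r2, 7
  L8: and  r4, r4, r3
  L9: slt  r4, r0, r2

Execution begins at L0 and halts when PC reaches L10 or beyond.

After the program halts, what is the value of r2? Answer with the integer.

1

PC=0  xori  r4, r0, 1        | r0=0 r1=13 r2=11 r3=15 r4=1
PC=1  xori  r1, r4, 5        | r0=0 r1=4 r2=11 r3=15 r4=1
PC=2  slti  r2, r3, 15       | r0=0 r1=4 r2=0 r3=15 r4=1
PC=3  bne  r3, r0, L9        | r0=0 r1=4 r2=0 r3=15 r4=1  [TAKEN]
PC=4  slti  r2, r4, 8        | r0=0 r1=4 r2=1 r3=15 r4=1
PC=9  slt  r4, r0, r2        | r0=0 r1=4 r2=1 r3=15 r4=1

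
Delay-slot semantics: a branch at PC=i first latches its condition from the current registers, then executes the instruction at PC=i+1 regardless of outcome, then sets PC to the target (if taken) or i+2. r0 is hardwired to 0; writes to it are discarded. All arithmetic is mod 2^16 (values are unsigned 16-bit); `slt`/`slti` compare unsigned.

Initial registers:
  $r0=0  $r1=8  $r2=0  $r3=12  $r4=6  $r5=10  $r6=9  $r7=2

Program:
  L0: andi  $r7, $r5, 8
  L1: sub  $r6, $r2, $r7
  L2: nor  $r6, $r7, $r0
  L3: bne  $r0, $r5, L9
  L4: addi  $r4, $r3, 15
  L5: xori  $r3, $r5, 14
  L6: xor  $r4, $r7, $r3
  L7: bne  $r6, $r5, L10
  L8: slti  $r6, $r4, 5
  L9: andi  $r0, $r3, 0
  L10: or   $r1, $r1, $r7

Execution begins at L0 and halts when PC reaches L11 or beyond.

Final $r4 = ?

  step pc=0: andi  $r7, $r5, 8  regs=(0,8,0,12,6,10,9,8)
  step pc=1: sub  $r6, $r2, $r7  regs=(0,8,0,12,6,10,65528,8)
  step pc=2: nor  $r6, $r7, $r0  regs=(0,8,0,12,6,10,65527,8)
  step pc=3: bne  $r0, $r5, L9  cond=T  regs=(0,8,0,12,6,10,65527,8)
  step pc=4: addi  $r4, $r3, 15  regs=(0,8,0,12,27,10,65527,8)
  step pc=9: andi  $r0, $r3, 0  regs=(0,8,0,12,27,10,65527,8)
  step pc=10: or   $r1, $r1, $r7  regs=(0,8,0,12,27,10,65527,8)

27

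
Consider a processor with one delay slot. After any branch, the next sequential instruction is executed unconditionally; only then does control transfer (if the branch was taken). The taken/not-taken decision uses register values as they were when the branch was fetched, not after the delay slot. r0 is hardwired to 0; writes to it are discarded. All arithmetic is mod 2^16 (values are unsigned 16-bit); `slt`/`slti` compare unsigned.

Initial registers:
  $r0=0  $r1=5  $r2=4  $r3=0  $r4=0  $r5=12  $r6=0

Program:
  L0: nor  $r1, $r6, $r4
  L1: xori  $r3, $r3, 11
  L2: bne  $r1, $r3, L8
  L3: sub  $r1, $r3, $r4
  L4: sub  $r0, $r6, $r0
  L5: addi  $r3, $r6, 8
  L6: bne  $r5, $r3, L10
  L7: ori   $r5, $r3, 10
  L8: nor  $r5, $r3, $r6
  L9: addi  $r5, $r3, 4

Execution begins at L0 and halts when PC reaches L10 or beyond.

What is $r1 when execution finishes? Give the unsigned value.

[0] nor  $r1, $r6, $r4  →  {$r0:0, $r1:65535, $r2:4, $r3:0, $r4:0, $r5:12, $r6:0}
[1] xori  $r3, $r3, 11  →  {$r0:0, $r1:65535, $r2:4, $r3:11, $r4:0, $r5:12, $r6:0}
[2] bne  $r1, $r3, L8  →  {$r0:0, $r1:65535, $r2:4, $r3:11, $r4:0, $r5:12, $r6:0}  ⟨branch taken⟩
[3] sub  $r1, $r3, $r4  →  {$r0:0, $r1:11, $r2:4, $r3:11, $r4:0, $r5:12, $r6:0}
[8] nor  $r5, $r3, $r6  →  {$r0:0, $r1:11, $r2:4, $r3:11, $r4:0, $r5:65524, $r6:0}
[9] addi  $r5, $r3, 4  →  {$r0:0, $r1:11, $r2:4, $r3:11, $r4:0, $r5:15, $r6:0}

11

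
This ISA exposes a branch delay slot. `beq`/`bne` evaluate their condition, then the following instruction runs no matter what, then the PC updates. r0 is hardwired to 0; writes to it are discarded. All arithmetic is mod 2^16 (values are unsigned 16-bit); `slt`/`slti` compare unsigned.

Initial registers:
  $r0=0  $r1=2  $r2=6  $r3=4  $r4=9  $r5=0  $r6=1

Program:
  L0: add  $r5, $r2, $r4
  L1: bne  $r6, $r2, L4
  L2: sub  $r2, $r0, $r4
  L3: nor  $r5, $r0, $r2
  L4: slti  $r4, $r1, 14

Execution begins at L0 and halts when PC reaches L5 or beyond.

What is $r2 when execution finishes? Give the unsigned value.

65527

[0] add  $r5, $r2, $r4  →  {$r0:0, $r1:2, $r2:6, $r3:4, $r4:9, $r5:15, $r6:1}
[1] bne  $r6, $r2, L4  →  {$r0:0, $r1:2, $r2:6, $r3:4, $r4:9, $r5:15, $r6:1}  ⟨branch taken⟩
[2] sub  $r2, $r0, $r4  →  {$r0:0, $r1:2, $r2:65527, $r3:4, $r4:9, $r5:15, $r6:1}
[4] slti  $r4, $r1, 14  →  {$r0:0, $r1:2, $r2:65527, $r3:4, $r4:1, $r5:15, $r6:1}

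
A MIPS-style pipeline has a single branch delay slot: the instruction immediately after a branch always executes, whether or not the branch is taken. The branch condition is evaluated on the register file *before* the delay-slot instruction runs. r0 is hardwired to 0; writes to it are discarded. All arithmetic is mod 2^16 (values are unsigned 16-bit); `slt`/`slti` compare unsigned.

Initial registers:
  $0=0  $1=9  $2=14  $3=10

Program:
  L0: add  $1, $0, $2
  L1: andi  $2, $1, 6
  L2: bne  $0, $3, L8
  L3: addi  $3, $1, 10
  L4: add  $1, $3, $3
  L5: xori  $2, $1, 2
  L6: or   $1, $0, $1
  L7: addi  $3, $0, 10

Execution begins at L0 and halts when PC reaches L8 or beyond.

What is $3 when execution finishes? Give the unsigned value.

[0] add  $1, $0, $2  →  {$0:0, $1:14, $2:14, $3:10}
[1] andi  $2, $1, 6  →  {$0:0, $1:14, $2:6, $3:10}
[2] bne  $0, $3, L8  →  {$0:0, $1:14, $2:6, $3:10}  ⟨branch taken⟩
[3] addi  $3, $1, 10  →  {$0:0, $1:14, $2:6, $3:24}

24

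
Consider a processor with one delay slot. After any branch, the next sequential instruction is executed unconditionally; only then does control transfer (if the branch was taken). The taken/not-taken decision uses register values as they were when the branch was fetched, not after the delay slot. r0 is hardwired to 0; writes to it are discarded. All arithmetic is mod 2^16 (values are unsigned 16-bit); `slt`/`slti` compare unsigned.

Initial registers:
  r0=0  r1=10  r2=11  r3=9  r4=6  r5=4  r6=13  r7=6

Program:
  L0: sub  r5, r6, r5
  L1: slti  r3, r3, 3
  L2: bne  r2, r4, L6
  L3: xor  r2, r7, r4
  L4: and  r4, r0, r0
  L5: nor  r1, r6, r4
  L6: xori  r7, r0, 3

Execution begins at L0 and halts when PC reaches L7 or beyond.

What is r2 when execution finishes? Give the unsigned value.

[0] sub  r5, r6, r5  →  {r0:0, r1:10, r2:11, r3:9, r4:6, r5:9, r6:13, r7:6}
[1] slti  r3, r3, 3  →  {r0:0, r1:10, r2:11, r3:0, r4:6, r5:9, r6:13, r7:6}
[2] bne  r2, r4, L6  →  {r0:0, r1:10, r2:11, r3:0, r4:6, r5:9, r6:13, r7:6}  ⟨branch taken⟩
[3] xor  r2, r7, r4  →  {r0:0, r1:10, r2:0, r3:0, r4:6, r5:9, r6:13, r7:6}
[6] xori  r7, r0, 3  →  {r0:0, r1:10, r2:0, r3:0, r4:6, r5:9, r6:13, r7:3}

0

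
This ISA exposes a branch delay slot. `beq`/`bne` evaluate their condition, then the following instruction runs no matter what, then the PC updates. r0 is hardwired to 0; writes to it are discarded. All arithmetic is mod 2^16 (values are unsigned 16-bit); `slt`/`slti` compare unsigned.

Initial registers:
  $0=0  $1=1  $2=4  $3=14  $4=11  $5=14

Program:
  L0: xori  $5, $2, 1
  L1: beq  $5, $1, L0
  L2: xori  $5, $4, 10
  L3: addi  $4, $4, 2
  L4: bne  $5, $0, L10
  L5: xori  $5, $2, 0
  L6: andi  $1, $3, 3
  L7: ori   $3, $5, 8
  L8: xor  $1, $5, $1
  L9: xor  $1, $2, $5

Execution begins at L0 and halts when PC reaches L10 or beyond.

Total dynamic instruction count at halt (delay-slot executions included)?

#0 xori  $5, $2, 1 ; 0/1/4/14/11/5
#1 beq  $5, $1, L0 ; 0/1/4/14/11/5 ; →fallthru
#2 xori  $5, $4, 10 ; 0/1/4/14/11/1
#3 addi  $4, $4, 2 ; 0/1/4/14/13/1
#4 bne  $5, $0, L10 ; 0/1/4/14/13/1 ; →target
#5 xori  $5, $2, 0 ; 0/1/4/14/13/4

6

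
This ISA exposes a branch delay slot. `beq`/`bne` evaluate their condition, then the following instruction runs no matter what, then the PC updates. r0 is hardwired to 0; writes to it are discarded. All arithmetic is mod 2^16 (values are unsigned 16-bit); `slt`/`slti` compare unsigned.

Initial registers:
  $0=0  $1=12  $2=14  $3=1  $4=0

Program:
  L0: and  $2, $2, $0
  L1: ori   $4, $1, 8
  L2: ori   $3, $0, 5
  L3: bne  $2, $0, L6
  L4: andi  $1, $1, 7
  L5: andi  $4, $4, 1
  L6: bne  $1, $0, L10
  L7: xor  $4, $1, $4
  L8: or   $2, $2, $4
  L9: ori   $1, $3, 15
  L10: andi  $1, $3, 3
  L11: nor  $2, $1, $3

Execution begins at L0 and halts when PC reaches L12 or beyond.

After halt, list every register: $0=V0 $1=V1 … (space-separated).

[0] and  $2, $2, $0  →  {$0:0, $1:12, $2:0, $3:1, $4:0}
[1] ori   $4, $1, 8  →  {$0:0, $1:12, $2:0, $3:1, $4:12}
[2] ori   $3, $0, 5  →  {$0:0, $1:12, $2:0, $3:5, $4:12}
[3] bne  $2, $0, L6  →  {$0:0, $1:12, $2:0, $3:5, $4:12}  ⟨branch fallthrough⟩
[4] andi  $1, $1, 7  →  {$0:0, $1:4, $2:0, $3:5, $4:12}
[5] andi  $4, $4, 1  →  {$0:0, $1:4, $2:0, $3:5, $4:0}
[6] bne  $1, $0, L10  →  {$0:0, $1:4, $2:0, $3:5, $4:0}  ⟨branch taken⟩
[7] xor  $4, $1, $4  →  {$0:0, $1:4, $2:0, $3:5, $4:4}
[10] andi  $1, $3, 3  →  {$0:0, $1:1, $2:0, $3:5, $4:4}
[11] nor  $2, $1, $3  →  {$0:0, $1:1, $2:65530, $3:5, $4:4}

$0=0 $1=1 $2=65530 $3=5 $4=4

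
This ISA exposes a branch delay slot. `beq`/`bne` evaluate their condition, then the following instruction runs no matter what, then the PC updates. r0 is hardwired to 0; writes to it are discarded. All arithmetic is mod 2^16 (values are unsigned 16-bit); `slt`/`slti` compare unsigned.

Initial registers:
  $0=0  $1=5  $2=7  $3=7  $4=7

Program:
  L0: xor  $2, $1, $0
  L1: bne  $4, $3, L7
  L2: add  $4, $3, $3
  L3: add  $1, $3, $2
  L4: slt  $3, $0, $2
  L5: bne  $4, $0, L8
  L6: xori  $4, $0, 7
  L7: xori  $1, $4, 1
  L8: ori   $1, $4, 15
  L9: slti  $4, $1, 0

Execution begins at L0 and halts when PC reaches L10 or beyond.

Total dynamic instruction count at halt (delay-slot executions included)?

9

[0] xor  $2, $1, $0  →  {$0:0, $1:5, $2:5, $3:7, $4:7}
[1] bne  $4, $3, L7  →  {$0:0, $1:5, $2:5, $3:7, $4:7}  ⟨branch fallthrough⟩
[2] add  $4, $3, $3  →  {$0:0, $1:5, $2:5, $3:7, $4:14}
[3] add  $1, $3, $2  →  {$0:0, $1:12, $2:5, $3:7, $4:14}
[4] slt  $3, $0, $2  →  {$0:0, $1:12, $2:5, $3:1, $4:14}
[5] bne  $4, $0, L8  →  {$0:0, $1:12, $2:5, $3:1, $4:14}  ⟨branch taken⟩
[6] xori  $4, $0, 7  →  {$0:0, $1:12, $2:5, $3:1, $4:7}
[8] ori   $1, $4, 15  →  {$0:0, $1:15, $2:5, $3:1, $4:7}
[9] slti  $4, $1, 0  →  {$0:0, $1:15, $2:5, $3:1, $4:0}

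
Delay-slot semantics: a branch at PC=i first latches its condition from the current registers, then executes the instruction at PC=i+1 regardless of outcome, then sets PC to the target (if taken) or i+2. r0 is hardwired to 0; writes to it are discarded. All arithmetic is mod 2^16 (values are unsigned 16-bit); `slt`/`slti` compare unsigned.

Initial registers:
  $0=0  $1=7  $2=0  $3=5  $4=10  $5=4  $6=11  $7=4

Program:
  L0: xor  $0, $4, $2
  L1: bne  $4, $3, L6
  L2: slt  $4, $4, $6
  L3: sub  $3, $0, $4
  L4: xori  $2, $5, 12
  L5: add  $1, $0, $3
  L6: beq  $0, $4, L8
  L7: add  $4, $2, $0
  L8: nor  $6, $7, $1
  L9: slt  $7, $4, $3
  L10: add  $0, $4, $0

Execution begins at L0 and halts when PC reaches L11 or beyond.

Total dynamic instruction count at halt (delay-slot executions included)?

8

[0] xor  $0, $4, $2  →  {$0:0, $1:7, $2:0, $3:5, $4:10, $5:4, $6:11, $7:4}
[1] bne  $4, $3, L6  →  {$0:0, $1:7, $2:0, $3:5, $4:10, $5:4, $6:11, $7:4}  ⟨branch taken⟩
[2] slt  $4, $4, $6  →  {$0:0, $1:7, $2:0, $3:5, $4:1, $5:4, $6:11, $7:4}
[6] beq  $0, $4, L8  →  {$0:0, $1:7, $2:0, $3:5, $4:1, $5:4, $6:11, $7:4}  ⟨branch fallthrough⟩
[7] add  $4, $2, $0  →  {$0:0, $1:7, $2:0, $3:5, $4:0, $5:4, $6:11, $7:4}
[8] nor  $6, $7, $1  →  {$0:0, $1:7, $2:0, $3:5, $4:0, $5:4, $6:65528, $7:4}
[9] slt  $7, $4, $3  →  {$0:0, $1:7, $2:0, $3:5, $4:0, $5:4, $6:65528, $7:1}
[10] add  $0, $4, $0  →  {$0:0, $1:7, $2:0, $3:5, $4:0, $5:4, $6:65528, $7:1}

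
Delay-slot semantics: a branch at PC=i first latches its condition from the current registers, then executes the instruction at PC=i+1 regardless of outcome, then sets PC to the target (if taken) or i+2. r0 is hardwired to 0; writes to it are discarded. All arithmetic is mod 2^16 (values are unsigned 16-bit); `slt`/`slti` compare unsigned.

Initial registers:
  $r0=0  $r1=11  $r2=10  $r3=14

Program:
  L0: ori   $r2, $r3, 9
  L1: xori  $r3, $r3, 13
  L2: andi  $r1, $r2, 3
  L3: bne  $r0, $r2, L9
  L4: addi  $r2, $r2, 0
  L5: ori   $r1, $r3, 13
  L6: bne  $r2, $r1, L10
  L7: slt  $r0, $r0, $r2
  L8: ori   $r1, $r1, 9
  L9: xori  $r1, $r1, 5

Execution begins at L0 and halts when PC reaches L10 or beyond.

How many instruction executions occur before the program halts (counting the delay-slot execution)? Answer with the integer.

PC=0  ori   $r2, $r3, 9      | $r0=0 $r1=11 $r2=15 $r3=14
PC=1  xori  $r3, $r3, 13     | $r0=0 $r1=11 $r2=15 $r3=3
PC=2  andi  $r1, $r2, 3      | $r0=0 $r1=3 $r2=15 $r3=3
PC=3  bne  $r0, $r2, L9      | $r0=0 $r1=3 $r2=15 $r3=3  [TAKEN]
PC=4  addi  $r2, $r2, 0      | $r0=0 $r1=3 $r2=15 $r3=3
PC=9  xori  $r1, $r1, 5      | $r0=0 $r1=6 $r2=15 $r3=3

6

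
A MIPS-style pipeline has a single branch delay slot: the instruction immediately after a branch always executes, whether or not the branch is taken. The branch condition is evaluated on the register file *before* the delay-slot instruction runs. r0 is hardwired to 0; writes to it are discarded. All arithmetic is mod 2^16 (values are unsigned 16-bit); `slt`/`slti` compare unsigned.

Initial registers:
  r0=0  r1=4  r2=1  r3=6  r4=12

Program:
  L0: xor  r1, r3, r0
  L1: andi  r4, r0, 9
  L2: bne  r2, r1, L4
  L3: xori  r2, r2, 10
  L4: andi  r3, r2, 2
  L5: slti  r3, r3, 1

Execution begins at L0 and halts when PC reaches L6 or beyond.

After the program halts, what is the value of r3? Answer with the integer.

[0] xor  r1, r3, r0  →  {r0:0, r1:6, r2:1, r3:6, r4:12}
[1] andi  r4, r0, 9  →  {r0:0, r1:6, r2:1, r3:6, r4:0}
[2] bne  r2, r1, L4  →  {r0:0, r1:6, r2:1, r3:6, r4:0}  ⟨branch taken⟩
[3] xori  r2, r2, 10  →  {r0:0, r1:6, r2:11, r3:6, r4:0}
[4] andi  r3, r2, 2  →  {r0:0, r1:6, r2:11, r3:2, r4:0}
[5] slti  r3, r3, 1  →  {r0:0, r1:6, r2:11, r3:0, r4:0}

0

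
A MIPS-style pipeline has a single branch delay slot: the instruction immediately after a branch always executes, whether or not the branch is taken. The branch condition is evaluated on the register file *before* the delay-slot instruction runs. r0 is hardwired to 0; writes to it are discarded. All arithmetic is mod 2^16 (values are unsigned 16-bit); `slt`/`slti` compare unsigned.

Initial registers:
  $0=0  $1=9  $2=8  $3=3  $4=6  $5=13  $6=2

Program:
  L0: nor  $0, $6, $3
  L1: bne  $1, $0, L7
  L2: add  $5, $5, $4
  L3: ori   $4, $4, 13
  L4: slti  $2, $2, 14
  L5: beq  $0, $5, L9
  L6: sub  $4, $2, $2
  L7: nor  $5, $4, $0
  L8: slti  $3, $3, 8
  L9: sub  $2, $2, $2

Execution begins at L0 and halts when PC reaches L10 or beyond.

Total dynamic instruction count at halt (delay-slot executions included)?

6

PC=0  nor  $0, $6, $3        | $0=0 $1=9 $2=8 $3=3 $4=6 $5=13 $6=2
PC=1  bne  $1, $0, L7        | $0=0 $1=9 $2=8 $3=3 $4=6 $5=13 $6=2  [TAKEN]
PC=2  add  $5, $5, $4        | $0=0 $1=9 $2=8 $3=3 $4=6 $5=19 $6=2
PC=7  nor  $5, $4, $0        | $0=0 $1=9 $2=8 $3=3 $4=6 $5=65529 $6=2
PC=8  slti  $3, $3, 8        | $0=0 $1=9 $2=8 $3=1 $4=6 $5=65529 $6=2
PC=9  sub  $2, $2, $2        | $0=0 $1=9 $2=0 $3=1 $4=6 $5=65529 $6=2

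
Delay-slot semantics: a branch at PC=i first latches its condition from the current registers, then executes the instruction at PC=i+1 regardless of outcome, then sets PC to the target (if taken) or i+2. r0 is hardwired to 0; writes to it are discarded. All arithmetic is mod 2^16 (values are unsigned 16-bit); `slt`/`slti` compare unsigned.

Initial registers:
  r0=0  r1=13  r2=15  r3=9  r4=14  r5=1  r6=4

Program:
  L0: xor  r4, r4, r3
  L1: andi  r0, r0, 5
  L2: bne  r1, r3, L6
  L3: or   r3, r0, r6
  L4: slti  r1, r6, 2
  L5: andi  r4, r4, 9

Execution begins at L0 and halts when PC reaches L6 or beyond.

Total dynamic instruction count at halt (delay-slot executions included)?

4

  step pc=0: xor  r4, r4, r3  regs=(0,13,15,9,7,1,4)
  step pc=1: andi  r0, r0, 5  regs=(0,13,15,9,7,1,4)
  step pc=2: bne  r1, r3, L6  cond=T  regs=(0,13,15,9,7,1,4)
  step pc=3: or   r3, r0, r6  regs=(0,13,15,4,7,1,4)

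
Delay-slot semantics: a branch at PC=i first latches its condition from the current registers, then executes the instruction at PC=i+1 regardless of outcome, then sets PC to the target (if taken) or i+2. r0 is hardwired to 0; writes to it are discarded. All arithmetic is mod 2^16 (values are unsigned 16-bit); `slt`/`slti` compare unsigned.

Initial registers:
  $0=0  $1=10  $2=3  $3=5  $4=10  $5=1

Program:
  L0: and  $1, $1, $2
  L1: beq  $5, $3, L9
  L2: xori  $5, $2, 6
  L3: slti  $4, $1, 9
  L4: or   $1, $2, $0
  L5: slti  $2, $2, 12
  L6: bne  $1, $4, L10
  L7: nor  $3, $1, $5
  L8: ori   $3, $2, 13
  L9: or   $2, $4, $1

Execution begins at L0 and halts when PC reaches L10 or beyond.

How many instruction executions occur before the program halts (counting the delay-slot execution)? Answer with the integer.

PC=0  and  $1, $1, $2        | $0=0 $1=2 $2=3 $3=5 $4=10 $5=1
PC=1  beq  $5, $3, L9        | $0=0 $1=2 $2=3 $3=5 $4=10 $5=1  [not taken]
PC=2  xori  $5, $2, 6        | $0=0 $1=2 $2=3 $3=5 $4=10 $5=5
PC=3  slti  $4, $1, 9        | $0=0 $1=2 $2=3 $3=5 $4=1 $5=5
PC=4  or   $1, $2, $0        | $0=0 $1=3 $2=3 $3=5 $4=1 $5=5
PC=5  slti  $2, $2, 12       | $0=0 $1=3 $2=1 $3=5 $4=1 $5=5
PC=6  bne  $1, $4, L10       | $0=0 $1=3 $2=1 $3=5 $4=1 $5=5  [TAKEN]
PC=7  nor  $3, $1, $5        | $0=0 $1=3 $2=1 $3=65528 $4=1 $5=5

8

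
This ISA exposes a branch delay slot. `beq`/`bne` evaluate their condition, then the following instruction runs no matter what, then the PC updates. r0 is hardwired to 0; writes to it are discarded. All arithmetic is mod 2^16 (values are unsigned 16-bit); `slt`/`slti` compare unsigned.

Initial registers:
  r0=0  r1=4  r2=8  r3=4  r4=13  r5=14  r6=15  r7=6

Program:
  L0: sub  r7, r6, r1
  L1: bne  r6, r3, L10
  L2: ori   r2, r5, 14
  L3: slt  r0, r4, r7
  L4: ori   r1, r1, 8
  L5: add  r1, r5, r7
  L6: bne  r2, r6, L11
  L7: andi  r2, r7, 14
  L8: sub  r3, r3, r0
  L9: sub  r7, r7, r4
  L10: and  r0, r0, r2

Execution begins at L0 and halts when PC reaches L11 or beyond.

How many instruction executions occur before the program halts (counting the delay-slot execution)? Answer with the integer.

  step pc=0: sub  r7, r6, r1  regs=(0,4,8,4,13,14,15,11)
  step pc=1: bne  r6, r3, L10  cond=T  regs=(0,4,8,4,13,14,15,11)
  step pc=2: ori   r2, r5, 14  regs=(0,4,14,4,13,14,15,11)
  step pc=10: and  r0, r0, r2  regs=(0,4,14,4,13,14,15,11)

4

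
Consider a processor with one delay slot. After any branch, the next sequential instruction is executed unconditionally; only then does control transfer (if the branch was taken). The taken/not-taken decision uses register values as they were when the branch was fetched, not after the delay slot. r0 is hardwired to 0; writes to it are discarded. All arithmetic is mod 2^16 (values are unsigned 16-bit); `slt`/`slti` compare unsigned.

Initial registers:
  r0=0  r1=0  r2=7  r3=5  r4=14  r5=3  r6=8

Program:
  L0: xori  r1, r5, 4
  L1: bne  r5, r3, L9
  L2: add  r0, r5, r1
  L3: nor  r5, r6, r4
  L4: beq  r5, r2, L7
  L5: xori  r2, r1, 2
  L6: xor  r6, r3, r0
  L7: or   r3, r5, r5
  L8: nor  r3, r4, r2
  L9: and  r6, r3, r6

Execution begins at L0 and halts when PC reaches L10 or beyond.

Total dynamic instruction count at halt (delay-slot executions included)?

4

  step pc=0: xori  r1, r5, 4  regs=(0,7,7,5,14,3,8)
  step pc=1: bne  r5, r3, L9  cond=T  regs=(0,7,7,5,14,3,8)
  step pc=2: add  r0, r5, r1  regs=(0,7,7,5,14,3,8)
  step pc=9: and  r6, r3, r6  regs=(0,7,7,5,14,3,0)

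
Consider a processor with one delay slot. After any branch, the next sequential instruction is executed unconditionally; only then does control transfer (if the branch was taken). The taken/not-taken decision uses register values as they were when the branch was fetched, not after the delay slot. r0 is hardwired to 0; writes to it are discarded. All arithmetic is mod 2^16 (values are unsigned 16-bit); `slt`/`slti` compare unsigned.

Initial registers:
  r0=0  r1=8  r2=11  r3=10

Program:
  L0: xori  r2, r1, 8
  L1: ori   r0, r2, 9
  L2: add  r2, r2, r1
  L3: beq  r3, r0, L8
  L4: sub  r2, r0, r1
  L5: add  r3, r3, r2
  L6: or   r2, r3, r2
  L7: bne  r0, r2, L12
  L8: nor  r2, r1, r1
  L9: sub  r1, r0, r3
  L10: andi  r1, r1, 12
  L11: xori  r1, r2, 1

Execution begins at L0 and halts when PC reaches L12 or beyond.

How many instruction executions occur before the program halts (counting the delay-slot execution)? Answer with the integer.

9

[0] xori  r2, r1, 8  →  {r0:0, r1:8, r2:0, r3:10}
[1] ori   r0, r2, 9  →  {r0:0, r1:8, r2:0, r3:10}
[2] add  r2, r2, r1  →  {r0:0, r1:8, r2:8, r3:10}
[3] beq  r3, r0, L8  →  {r0:0, r1:8, r2:8, r3:10}  ⟨branch fallthrough⟩
[4] sub  r2, r0, r1  →  {r0:0, r1:8, r2:65528, r3:10}
[5] add  r3, r3, r2  →  {r0:0, r1:8, r2:65528, r3:2}
[6] or   r2, r3, r2  →  {r0:0, r1:8, r2:65530, r3:2}
[7] bne  r0, r2, L12  →  {r0:0, r1:8, r2:65530, r3:2}  ⟨branch taken⟩
[8] nor  r2, r1, r1  →  {r0:0, r1:8, r2:65527, r3:2}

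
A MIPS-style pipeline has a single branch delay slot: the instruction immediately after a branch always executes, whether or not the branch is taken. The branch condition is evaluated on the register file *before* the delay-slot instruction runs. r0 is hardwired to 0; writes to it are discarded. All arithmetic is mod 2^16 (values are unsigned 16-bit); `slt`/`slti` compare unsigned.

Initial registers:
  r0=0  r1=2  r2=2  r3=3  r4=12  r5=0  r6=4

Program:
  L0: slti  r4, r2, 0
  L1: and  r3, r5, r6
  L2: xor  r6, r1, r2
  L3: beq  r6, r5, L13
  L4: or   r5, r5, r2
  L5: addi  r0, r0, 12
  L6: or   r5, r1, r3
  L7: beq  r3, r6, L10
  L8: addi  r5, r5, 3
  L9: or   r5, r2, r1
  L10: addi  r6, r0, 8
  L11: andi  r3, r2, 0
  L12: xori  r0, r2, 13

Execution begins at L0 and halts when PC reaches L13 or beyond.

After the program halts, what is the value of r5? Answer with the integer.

#0 slti  r4, r2, 0 ; 0/2/2/3/0/0/4
#1 and  r3, r5, r6 ; 0/2/2/0/0/0/4
#2 xor  r6, r1, r2 ; 0/2/2/0/0/0/0
#3 beq  r6, r5, L13 ; 0/2/2/0/0/0/0 ; →target
#4 or   r5, r5, r2 ; 0/2/2/0/0/2/0

2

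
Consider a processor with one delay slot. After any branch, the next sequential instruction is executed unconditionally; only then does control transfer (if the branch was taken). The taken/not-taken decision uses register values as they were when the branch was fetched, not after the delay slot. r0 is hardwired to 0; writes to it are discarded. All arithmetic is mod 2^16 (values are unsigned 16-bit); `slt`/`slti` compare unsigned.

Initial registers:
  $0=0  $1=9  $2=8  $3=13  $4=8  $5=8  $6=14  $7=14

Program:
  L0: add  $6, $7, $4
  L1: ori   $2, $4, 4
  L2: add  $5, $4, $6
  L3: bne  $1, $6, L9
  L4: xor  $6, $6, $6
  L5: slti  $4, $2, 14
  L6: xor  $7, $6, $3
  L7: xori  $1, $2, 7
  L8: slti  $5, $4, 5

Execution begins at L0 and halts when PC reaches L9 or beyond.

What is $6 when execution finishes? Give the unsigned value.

#0 add  $6, $7, $4 ; 0/9/8/13/8/8/22/14
#1 ori   $2, $4, 4 ; 0/9/12/13/8/8/22/14
#2 add  $5, $4, $6 ; 0/9/12/13/8/30/22/14
#3 bne  $1, $6, L9 ; 0/9/12/13/8/30/22/14 ; →target
#4 xor  $6, $6, $6 ; 0/9/12/13/8/30/0/14

0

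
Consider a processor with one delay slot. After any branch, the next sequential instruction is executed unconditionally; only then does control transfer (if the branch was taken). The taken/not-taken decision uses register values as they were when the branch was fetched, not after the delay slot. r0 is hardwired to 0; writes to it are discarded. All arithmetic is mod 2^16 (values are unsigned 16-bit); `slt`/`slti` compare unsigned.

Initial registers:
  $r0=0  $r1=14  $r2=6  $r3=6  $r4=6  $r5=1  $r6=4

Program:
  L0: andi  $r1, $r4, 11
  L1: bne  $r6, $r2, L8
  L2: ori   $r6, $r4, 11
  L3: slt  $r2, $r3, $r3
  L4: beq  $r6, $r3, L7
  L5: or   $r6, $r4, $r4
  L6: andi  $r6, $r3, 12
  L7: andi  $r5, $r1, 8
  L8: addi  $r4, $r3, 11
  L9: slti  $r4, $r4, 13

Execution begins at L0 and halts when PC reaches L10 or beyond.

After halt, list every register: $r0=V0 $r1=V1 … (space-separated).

PC=0  andi  $r1, $r4, 11     | $r0=0 $r1=2 $r2=6 $r3=6 $r4=6 $r5=1 $r6=4
PC=1  bne  $r6, $r2, L8      | $r0=0 $r1=2 $r2=6 $r3=6 $r4=6 $r5=1 $r6=4  [TAKEN]
PC=2  ori   $r6, $r4, 11     | $r0=0 $r1=2 $r2=6 $r3=6 $r4=6 $r5=1 $r6=15
PC=8  addi  $r4, $r3, 11     | $r0=0 $r1=2 $r2=6 $r3=6 $r4=17 $r5=1 $r6=15
PC=9  slti  $r4, $r4, 13     | $r0=0 $r1=2 $r2=6 $r3=6 $r4=0 $r5=1 $r6=15

$r0=0 $r1=2 $r2=6 $r3=6 $r4=0 $r5=1 $r6=15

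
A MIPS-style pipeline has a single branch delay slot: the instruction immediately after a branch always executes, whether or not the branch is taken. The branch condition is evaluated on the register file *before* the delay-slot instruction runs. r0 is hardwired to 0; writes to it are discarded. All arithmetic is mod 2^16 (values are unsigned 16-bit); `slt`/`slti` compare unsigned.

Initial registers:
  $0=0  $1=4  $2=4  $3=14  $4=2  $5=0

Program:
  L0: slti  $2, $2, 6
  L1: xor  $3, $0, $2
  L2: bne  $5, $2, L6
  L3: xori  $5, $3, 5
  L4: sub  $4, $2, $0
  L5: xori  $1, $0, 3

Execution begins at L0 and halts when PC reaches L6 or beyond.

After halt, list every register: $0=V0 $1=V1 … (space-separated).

$0=0 $1=4 $2=1 $3=1 $4=2 $5=4

  step pc=0: slti  $2, $2, 6  regs=(0,4,1,14,2,0)
  step pc=1: xor  $3, $0, $2  regs=(0,4,1,1,2,0)
  step pc=2: bne  $5, $2, L6  cond=T  regs=(0,4,1,1,2,0)
  step pc=3: xori  $5, $3, 5  regs=(0,4,1,1,2,4)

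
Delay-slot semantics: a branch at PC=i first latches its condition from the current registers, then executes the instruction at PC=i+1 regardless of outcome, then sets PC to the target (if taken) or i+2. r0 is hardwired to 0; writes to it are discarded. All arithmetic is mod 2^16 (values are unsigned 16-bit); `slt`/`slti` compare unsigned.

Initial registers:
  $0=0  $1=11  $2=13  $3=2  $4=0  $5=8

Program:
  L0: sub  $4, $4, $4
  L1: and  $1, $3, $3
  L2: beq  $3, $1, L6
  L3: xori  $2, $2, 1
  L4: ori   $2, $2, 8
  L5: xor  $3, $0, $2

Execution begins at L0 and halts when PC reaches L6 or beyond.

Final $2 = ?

12

[0] sub  $4, $4, $4  →  {$0:0, $1:11, $2:13, $3:2, $4:0, $5:8}
[1] and  $1, $3, $3  →  {$0:0, $1:2, $2:13, $3:2, $4:0, $5:8}
[2] beq  $3, $1, L6  →  {$0:0, $1:2, $2:13, $3:2, $4:0, $5:8}  ⟨branch taken⟩
[3] xori  $2, $2, 1  →  {$0:0, $1:2, $2:12, $3:2, $4:0, $5:8}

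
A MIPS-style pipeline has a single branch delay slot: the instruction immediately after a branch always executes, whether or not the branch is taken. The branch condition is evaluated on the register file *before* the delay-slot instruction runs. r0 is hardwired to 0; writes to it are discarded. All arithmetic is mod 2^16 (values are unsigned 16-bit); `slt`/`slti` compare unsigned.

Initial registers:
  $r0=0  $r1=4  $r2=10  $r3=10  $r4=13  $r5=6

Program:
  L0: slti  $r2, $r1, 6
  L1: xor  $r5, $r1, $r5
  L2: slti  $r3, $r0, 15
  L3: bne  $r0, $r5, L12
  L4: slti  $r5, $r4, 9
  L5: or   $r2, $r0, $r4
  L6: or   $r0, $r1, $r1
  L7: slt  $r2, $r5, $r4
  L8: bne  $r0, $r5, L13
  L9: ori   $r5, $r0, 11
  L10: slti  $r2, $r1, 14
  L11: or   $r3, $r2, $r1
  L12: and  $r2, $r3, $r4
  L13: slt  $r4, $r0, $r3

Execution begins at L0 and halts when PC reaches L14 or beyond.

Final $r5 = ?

0

PC=0  slti  $r2, $r1, 6      | $r0=0 $r1=4 $r2=1 $r3=10 $r4=13 $r5=6
PC=1  xor  $r5, $r1, $r5     | $r0=0 $r1=4 $r2=1 $r3=10 $r4=13 $r5=2
PC=2  slti  $r3, $r0, 15     | $r0=0 $r1=4 $r2=1 $r3=1 $r4=13 $r5=2
PC=3  bne  $r0, $r5, L12     | $r0=0 $r1=4 $r2=1 $r3=1 $r4=13 $r5=2  [TAKEN]
PC=4  slti  $r5, $r4, 9      | $r0=0 $r1=4 $r2=1 $r3=1 $r4=13 $r5=0
PC=12 and  $r2, $r3, $r4     | $r0=0 $r1=4 $r2=1 $r3=1 $r4=13 $r5=0
PC=13 slt  $r4, $r0, $r3     | $r0=0 $r1=4 $r2=1 $r3=1 $r4=1 $r5=0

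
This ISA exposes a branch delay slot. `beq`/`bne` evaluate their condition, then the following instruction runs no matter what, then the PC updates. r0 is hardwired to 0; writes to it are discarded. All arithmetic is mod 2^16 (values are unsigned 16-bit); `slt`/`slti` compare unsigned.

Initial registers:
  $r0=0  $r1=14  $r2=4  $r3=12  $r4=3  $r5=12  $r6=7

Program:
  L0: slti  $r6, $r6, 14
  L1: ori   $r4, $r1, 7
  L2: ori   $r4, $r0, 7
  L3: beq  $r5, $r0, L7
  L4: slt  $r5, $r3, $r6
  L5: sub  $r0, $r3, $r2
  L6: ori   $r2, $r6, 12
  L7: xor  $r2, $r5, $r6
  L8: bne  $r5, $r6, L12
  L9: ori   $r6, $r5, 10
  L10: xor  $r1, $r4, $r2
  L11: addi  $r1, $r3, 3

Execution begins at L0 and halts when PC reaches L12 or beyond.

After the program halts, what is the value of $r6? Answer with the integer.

PC=0  slti  $r6, $r6, 14     | $r0=0 $r1=14 $r2=4 $r3=12 $r4=3 $r5=12 $r6=1
PC=1  ori   $r4, $r1, 7      | $r0=0 $r1=14 $r2=4 $r3=12 $r4=15 $r5=12 $r6=1
PC=2  ori   $r4, $r0, 7      | $r0=0 $r1=14 $r2=4 $r3=12 $r4=7 $r5=12 $r6=1
PC=3  beq  $r5, $r0, L7      | $r0=0 $r1=14 $r2=4 $r3=12 $r4=7 $r5=12 $r6=1  [not taken]
PC=4  slt  $r5, $r3, $r6     | $r0=0 $r1=14 $r2=4 $r3=12 $r4=7 $r5=0 $r6=1
PC=5  sub  $r0, $r3, $r2     | $r0=0 $r1=14 $r2=4 $r3=12 $r4=7 $r5=0 $r6=1
PC=6  ori   $r2, $r6, 12     | $r0=0 $r1=14 $r2=13 $r3=12 $r4=7 $r5=0 $r6=1
PC=7  xor  $r2, $r5, $r6     | $r0=0 $r1=14 $r2=1 $r3=12 $r4=7 $r5=0 $r6=1
PC=8  bne  $r5, $r6, L12     | $r0=0 $r1=14 $r2=1 $r3=12 $r4=7 $r5=0 $r6=1  [TAKEN]
PC=9  ori   $r6, $r5, 10     | $r0=0 $r1=14 $r2=1 $r3=12 $r4=7 $r5=0 $r6=10

10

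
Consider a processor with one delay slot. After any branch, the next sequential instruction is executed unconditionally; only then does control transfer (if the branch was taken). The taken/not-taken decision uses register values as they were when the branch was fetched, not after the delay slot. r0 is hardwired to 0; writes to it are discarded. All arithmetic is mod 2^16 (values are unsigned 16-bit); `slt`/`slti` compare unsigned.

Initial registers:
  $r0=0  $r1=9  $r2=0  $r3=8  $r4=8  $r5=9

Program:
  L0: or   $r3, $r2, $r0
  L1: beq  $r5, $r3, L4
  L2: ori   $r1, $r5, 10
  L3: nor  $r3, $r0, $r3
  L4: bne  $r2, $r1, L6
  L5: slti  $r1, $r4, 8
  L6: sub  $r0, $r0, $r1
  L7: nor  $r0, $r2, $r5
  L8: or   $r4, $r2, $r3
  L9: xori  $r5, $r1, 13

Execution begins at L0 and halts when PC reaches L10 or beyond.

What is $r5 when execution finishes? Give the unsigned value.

  step pc=0: or   $r3, $r2, $r0  regs=(0,9,0,0,8,9)
  step pc=1: beq  $r5, $r3, L4  cond=F  regs=(0,9,0,0,8,9)
  step pc=2: ori   $r1, $r5, 10  regs=(0,11,0,0,8,9)
  step pc=3: nor  $r3, $r0, $r3  regs=(0,11,0,65535,8,9)
  step pc=4: bne  $r2, $r1, L6  cond=T  regs=(0,11,0,65535,8,9)
  step pc=5: slti  $r1, $r4, 8  regs=(0,0,0,65535,8,9)
  step pc=6: sub  $r0, $r0, $r1  regs=(0,0,0,65535,8,9)
  step pc=7: nor  $r0, $r2, $r5  regs=(0,0,0,65535,8,9)
  step pc=8: or   $r4, $r2, $r3  regs=(0,0,0,65535,65535,9)
  step pc=9: xori  $r5, $r1, 13  regs=(0,0,0,65535,65535,13)

13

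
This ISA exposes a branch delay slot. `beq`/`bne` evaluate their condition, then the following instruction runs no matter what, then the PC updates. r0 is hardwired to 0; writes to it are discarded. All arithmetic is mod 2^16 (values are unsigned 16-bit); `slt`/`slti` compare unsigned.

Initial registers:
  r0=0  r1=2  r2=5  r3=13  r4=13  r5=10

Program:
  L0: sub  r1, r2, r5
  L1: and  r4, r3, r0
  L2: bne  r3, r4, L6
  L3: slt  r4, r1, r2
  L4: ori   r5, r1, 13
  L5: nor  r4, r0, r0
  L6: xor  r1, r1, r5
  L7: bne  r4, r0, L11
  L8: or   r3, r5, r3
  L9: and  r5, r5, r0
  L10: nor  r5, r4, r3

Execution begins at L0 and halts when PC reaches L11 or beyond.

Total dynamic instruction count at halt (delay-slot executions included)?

PC=0  sub  r1, r2, r5        | r0=0 r1=65531 r2=5 r3=13 r4=13 r5=10
PC=1  and  r4, r3, r0        | r0=0 r1=65531 r2=5 r3=13 r4=0 r5=10
PC=2  bne  r3, r4, L6        | r0=0 r1=65531 r2=5 r3=13 r4=0 r5=10  [TAKEN]
PC=3  slt  r4, r1, r2        | r0=0 r1=65531 r2=5 r3=13 r4=0 r5=10
PC=6  xor  r1, r1, r5        | r0=0 r1=65521 r2=5 r3=13 r4=0 r5=10
PC=7  bne  r4, r0, L11       | r0=0 r1=65521 r2=5 r3=13 r4=0 r5=10  [not taken]
PC=8  or   r3, r5, r3        | r0=0 r1=65521 r2=5 r3=15 r4=0 r5=10
PC=9  and  r5, r5, r0        | r0=0 r1=65521 r2=5 r3=15 r4=0 r5=0
PC=10 nor  r5, r4, r3        | r0=0 r1=65521 r2=5 r3=15 r4=0 r5=65520

9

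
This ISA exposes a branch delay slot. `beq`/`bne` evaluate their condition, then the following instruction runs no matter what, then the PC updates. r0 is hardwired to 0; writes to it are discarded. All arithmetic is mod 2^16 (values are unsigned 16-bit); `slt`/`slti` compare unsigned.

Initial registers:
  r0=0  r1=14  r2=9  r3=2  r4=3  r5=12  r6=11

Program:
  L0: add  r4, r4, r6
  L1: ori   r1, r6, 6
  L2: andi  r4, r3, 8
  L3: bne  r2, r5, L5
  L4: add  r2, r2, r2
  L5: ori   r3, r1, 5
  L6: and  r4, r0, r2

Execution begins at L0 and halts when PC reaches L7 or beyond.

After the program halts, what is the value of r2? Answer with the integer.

PC=0  add  r4, r4, r6        | r0=0 r1=14 r2=9 r3=2 r4=14 r5=12 r6=11
PC=1  ori   r1, r6, 6        | r0=0 r1=15 r2=9 r3=2 r4=14 r5=12 r6=11
PC=2  andi  r4, r3, 8        | r0=0 r1=15 r2=9 r3=2 r4=0 r5=12 r6=11
PC=3  bne  r2, r5, L5        | r0=0 r1=15 r2=9 r3=2 r4=0 r5=12 r6=11  [TAKEN]
PC=4  add  r2, r2, r2        | r0=0 r1=15 r2=18 r3=2 r4=0 r5=12 r6=11
PC=5  ori   r3, r1, 5        | r0=0 r1=15 r2=18 r3=15 r4=0 r5=12 r6=11
PC=6  and  r4, r0, r2        | r0=0 r1=15 r2=18 r3=15 r4=0 r5=12 r6=11

18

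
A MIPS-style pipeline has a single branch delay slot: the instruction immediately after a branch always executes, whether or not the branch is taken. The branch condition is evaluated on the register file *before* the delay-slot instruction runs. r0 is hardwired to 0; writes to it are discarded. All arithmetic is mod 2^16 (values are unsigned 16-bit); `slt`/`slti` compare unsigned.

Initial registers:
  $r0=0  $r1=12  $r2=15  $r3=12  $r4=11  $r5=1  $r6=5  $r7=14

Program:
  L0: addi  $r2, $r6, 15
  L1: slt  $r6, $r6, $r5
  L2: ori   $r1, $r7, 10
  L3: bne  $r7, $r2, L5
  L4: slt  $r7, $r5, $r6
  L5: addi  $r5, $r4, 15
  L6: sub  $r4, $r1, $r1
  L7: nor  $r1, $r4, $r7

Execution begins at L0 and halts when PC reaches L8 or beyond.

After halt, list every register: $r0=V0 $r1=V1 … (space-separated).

#0 addi  $r2, $r6, 15 ; 0/12/20/12/11/1/5/14
#1 slt  $r6, $r6, $r5 ; 0/12/20/12/11/1/0/14
#2 ori   $r1, $r7, 10 ; 0/14/20/12/11/1/0/14
#3 bne  $r7, $r2, L5 ; 0/14/20/12/11/1/0/14 ; →target
#4 slt  $r7, $r5, $r6 ; 0/14/20/12/11/1/0/0
#5 addi  $r5, $r4, 15 ; 0/14/20/12/11/26/0/0
#6 sub  $r4, $r1, $r1 ; 0/14/20/12/0/26/0/0
#7 nor  $r1, $r4, $r7 ; 0/65535/20/12/0/26/0/0

$r0=0 $r1=65535 $r2=20 $r3=12 $r4=0 $r5=26 $r6=0 $r7=0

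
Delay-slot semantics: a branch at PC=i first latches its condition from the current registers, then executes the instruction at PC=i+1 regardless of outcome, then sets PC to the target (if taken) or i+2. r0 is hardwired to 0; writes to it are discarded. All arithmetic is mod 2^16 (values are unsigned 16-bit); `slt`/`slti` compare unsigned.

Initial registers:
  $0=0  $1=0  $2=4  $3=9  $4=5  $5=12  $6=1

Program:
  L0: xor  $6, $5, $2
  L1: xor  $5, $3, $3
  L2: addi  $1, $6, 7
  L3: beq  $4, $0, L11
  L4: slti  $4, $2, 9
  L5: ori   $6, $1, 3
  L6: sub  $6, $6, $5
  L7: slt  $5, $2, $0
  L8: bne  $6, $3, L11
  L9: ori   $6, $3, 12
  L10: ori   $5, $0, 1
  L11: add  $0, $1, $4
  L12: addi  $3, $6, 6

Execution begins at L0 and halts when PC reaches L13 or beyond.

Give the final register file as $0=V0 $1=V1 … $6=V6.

$0=0 $1=15 $2=4 $3=19 $4=1 $5=0 $6=13

[0] xor  $6, $5, $2  →  {$0:0, $1:0, $2:4, $3:9, $4:5, $5:12, $6:8}
[1] xor  $5, $3, $3  →  {$0:0, $1:0, $2:4, $3:9, $4:5, $5:0, $6:8}
[2] addi  $1, $6, 7  →  {$0:0, $1:15, $2:4, $3:9, $4:5, $5:0, $6:8}
[3] beq  $4, $0, L11  →  {$0:0, $1:15, $2:4, $3:9, $4:5, $5:0, $6:8}  ⟨branch fallthrough⟩
[4] slti  $4, $2, 9  →  {$0:0, $1:15, $2:4, $3:9, $4:1, $5:0, $6:8}
[5] ori   $6, $1, 3  →  {$0:0, $1:15, $2:4, $3:9, $4:1, $5:0, $6:15}
[6] sub  $6, $6, $5  →  {$0:0, $1:15, $2:4, $3:9, $4:1, $5:0, $6:15}
[7] slt  $5, $2, $0  →  {$0:0, $1:15, $2:4, $3:9, $4:1, $5:0, $6:15}
[8] bne  $6, $3, L11  →  {$0:0, $1:15, $2:4, $3:9, $4:1, $5:0, $6:15}  ⟨branch taken⟩
[9] ori   $6, $3, 12  →  {$0:0, $1:15, $2:4, $3:9, $4:1, $5:0, $6:13}
[11] add  $0, $1, $4  →  {$0:0, $1:15, $2:4, $3:9, $4:1, $5:0, $6:13}
[12] addi  $3, $6, 6  →  {$0:0, $1:15, $2:4, $3:19, $4:1, $5:0, $6:13}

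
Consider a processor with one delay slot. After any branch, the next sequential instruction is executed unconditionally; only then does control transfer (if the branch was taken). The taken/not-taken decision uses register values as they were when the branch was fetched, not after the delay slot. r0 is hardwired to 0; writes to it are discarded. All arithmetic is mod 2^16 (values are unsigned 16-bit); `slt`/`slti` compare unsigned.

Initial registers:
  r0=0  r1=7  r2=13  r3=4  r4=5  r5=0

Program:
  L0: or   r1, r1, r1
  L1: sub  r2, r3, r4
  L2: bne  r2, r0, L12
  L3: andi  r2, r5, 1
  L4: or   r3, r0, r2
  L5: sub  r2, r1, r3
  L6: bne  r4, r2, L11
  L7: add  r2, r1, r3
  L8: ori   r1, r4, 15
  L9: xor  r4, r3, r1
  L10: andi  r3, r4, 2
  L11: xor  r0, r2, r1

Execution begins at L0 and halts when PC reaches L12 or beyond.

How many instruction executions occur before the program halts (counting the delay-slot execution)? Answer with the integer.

4

[0] or   r1, r1, r1  →  {r0:0, r1:7, r2:13, r3:4, r4:5, r5:0}
[1] sub  r2, r3, r4  →  {r0:0, r1:7, r2:65535, r3:4, r4:5, r5:0}
[2] bne  r2, r0, L12  →  {r0:0, r1:7, r2:65535, r3:4, r4:5, r5:0}  ⟨branch taken⟩
[3] andi  r2, r5, 1  →  {r0:0, r1:7, r2:0, r3:4, r4:5, r5:0}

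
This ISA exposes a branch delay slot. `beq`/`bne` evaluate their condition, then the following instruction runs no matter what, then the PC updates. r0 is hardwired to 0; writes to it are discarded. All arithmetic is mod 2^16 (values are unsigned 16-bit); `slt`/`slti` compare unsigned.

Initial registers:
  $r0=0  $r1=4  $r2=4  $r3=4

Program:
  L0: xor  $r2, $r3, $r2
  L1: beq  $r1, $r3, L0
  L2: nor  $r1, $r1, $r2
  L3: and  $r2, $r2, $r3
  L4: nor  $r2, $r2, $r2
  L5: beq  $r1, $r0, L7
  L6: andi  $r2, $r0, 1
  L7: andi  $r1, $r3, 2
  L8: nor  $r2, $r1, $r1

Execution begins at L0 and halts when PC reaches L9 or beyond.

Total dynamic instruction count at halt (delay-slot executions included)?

12

[0] xor  $r2, $r3, $r2  →  {$r0:0, $r1:4, $r2:0, $r3:4}
[1] beq  $r1, $r3, L0  →  {$r0:0, $r1:4, $r2:0, $r3:4}  ⟨branch taken⟩
[2] nor  $r1, $r1, $r2  →  {$r0:0, $r1:65531, $r2:0, $r3:4}
[0] xor  $r2, $r3, $r2  →  {$r0:0, $r1:65531, $r2:4, $r3:4}
[1] beq  $r1, $r3, L0  →  {$r0:0, $r1:65531, $r2:4, $r3:4}  ⟨branch fallthrough⟩
[2] nor  $r1, $r1, $r2  →  {$r0:0, $r1:0, $r2:4, $r3:4}
[3] and  $r2, $r2, $r3  →  {$r0:0, $r1:0, $r2:4, $r3:4}
[4] nor  $r2, $r2, $r2  →  {$r0:0, $r1:0, $r2:65531, $r3:4}
[5] beq  $r1, $r0, L7  →  {$r0:0, $r1:0, $r2:65531, $r3:4}  ⟨branch taken⟩
[6] andi  $r2, $r0, 1  →  {$r0:0, $r1:0, $r2:0, $r3:4}
[7] andi  $r1, $r3, 2  →  {$r0:0, $r1:0, $r2:0, $r3:4}
[8] nor  $r2, $r1, $r1  →  {$r0:0, $r1:0, $r2:65535, $r3:4}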